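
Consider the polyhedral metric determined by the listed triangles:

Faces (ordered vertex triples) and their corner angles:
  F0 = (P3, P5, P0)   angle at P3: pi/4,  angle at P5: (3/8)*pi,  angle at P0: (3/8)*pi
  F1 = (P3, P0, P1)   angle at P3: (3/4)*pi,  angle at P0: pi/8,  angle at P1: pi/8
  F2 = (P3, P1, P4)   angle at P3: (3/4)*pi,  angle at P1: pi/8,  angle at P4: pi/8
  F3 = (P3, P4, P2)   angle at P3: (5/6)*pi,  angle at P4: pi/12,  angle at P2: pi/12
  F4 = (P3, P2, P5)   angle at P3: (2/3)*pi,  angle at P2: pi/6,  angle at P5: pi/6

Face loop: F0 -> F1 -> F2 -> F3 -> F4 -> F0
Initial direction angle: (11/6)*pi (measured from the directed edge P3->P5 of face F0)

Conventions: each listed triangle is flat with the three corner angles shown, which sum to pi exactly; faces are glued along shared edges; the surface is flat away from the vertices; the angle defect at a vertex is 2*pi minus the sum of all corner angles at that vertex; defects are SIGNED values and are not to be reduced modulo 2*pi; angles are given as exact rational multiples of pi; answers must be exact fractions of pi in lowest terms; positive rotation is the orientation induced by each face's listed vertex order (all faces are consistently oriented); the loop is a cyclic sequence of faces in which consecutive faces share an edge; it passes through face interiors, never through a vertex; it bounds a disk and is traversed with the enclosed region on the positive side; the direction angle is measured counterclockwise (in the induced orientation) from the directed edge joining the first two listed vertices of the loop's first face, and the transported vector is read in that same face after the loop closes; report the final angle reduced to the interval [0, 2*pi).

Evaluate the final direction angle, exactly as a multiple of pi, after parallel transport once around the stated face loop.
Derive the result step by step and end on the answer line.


enclosed vertex P3: corner angles sum to (13/4)*pi, defect = 2*pi - (13/4)*pi = (-5/4)*pi
the final direction is the initial angle plus the enclosed defects, taken mod 2*pi in the induced orientation
final angle = (11/6)*pi - (5/4)*pi = (7/12)*pi (mod 2*pi)

Answer: final direction angle = (7/12)*pi


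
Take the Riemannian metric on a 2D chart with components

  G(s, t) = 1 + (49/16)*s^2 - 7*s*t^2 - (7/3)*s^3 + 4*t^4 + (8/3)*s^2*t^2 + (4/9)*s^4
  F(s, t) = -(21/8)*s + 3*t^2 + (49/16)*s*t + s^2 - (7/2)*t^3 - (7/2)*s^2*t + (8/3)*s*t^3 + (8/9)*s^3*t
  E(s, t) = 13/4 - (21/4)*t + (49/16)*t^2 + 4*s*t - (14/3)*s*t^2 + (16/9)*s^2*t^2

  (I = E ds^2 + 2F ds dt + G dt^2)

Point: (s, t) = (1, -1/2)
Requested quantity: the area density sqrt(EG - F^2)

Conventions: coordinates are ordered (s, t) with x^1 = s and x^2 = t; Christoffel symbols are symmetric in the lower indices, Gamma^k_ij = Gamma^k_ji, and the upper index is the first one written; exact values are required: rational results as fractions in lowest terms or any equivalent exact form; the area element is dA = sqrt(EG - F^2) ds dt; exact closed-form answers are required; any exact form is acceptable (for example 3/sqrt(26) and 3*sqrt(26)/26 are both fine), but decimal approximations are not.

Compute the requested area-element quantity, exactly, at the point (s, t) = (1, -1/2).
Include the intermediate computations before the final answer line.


E = 2257/576, F = -287/288, G = 193/144; EG - F^2 = 2453/576

Answer: sqrt(EG - F^2) = sqrt(2453)/24


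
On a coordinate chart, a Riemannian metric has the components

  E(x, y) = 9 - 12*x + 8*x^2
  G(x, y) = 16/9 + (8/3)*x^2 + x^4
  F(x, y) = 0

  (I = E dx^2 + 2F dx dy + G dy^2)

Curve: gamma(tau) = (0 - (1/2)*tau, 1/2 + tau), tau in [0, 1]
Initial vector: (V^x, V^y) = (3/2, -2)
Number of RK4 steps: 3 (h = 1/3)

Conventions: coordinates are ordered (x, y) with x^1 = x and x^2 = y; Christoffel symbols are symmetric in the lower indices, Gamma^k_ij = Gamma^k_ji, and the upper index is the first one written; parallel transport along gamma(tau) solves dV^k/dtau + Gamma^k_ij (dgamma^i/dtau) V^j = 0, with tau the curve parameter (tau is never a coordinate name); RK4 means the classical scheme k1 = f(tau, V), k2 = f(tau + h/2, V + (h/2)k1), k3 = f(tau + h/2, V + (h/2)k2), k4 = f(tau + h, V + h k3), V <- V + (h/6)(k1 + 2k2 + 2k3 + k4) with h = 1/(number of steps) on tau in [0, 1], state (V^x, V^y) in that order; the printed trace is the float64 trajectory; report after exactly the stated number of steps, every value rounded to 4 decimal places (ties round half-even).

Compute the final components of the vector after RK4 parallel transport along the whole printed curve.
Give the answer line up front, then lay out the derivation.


Answer: V^x = 1.1684, V^y = -1.2872

gamma'(tau) = (-1/2, 1); f(tau, V)^k = -Gamma^k_ij(gamma(tau)) gamma'^i(tau) V^j; h = 1/3; intermediate values shown to 6 dp
curve data and Christoffel symbols at the stage parameters:
  tau = 0.000000: gamma = (0.000000, 0.500000), gamma' = (-0.500000, 1.000000); Gamma_xxx = -0.666667, Gamma_xxy = 0.000000, Gamma_xyy = 0.000000, Gamma_yxx = 0.000000, Gamma_yxy = 0.000000, Gamma_yyy = 0.000000
  tau = 0.166667: gamma = (-0.083333, 0.666667), gamma' = (-0.500000, 1.000000); Gamma_xxx = -0.662983, Gamma_xxy = 0.000000, Gamma_xyy = 0.022215, Gamma_yxx = 0.000000, Gamma_yxy = -0.124352, Gamma_yyy = 0.000000
  tau = 0.333333: gamma = (-0.166667, 0.833333), gamma' = (-0.500000, 1.000000); Gamma_xxx = -0.653465, Gamma_xxy = 0.000000, Gamma_xyy = 0.040429, Gamma_yxx = 0.000000, Gamma_yxy = -0.244898, Gamma_yyy = 0.000000
  tau = 0.500000: gamma = (-0.250000, 1.000000), gamma' = (-0.500000, 1.000000); Gamma_xxx = -0.640000, Gamma_xxy = 0.000000, Gamma_xyy = 0.055833, Gamma_yxx = 0.000000, Gamma_yxy = -0.358209, Gamma_yyy = 0.000000
  tau = 0.666667: gamma = (-0.333333, 1.166667), gamma' = (-0.500000, 1.000000); Gamma_xxx = -0.624000, Gamma_xxy = 0.000000, Gamma_xyy = 0.069333, Gamma_yxx = 0.000000, Gamma_yxy = -0.461538, Gamma_yyy = 0.000000
  tau = 0.833333: gamma = (-0.416667, 1.333333), gamma' = (-0.500000, 1.000000); Gamma_xxx = -0.606498, Gamma_xxy = 0.000000, Gamma_xyy = 0.081603, Gamma_yxx = 0.000000, Gamma_yxy = -0.552995, Gamma_yyy = 0.000000
  tau = 1.000000: gamma = (-0.500000, 1.500000), gamma' = (-0.500000, 1.000000); Gamma_xxx = -0.588235, Gamma_xxy = 0.000000, Gamma_xyy = 0.093137, Gamma_yxx = 0.000000, Gamma_yxy = -0.631579, Gamma_yyy = 0.000000
step 0: V^x = 1.5000, V^y = -2.0000
step 1: k1 = (-0.500000, 0.000000), k2 = (-0.425184, 0.300518), k3 = (-0.430430, 0.298955), k4 = (-0.366391, 0.564906); V <- V + (h/6)(k1 + 2k2 + 2k3 + k4): V^x = 1.3568, V^y = -1.9020
step 2: k1 = (-0.366414, 0.565176), k2 = (-0.313697, 0.787929), k3 = (-0.318582, 0.784427), k4 = (-0.276445, 0.955787); V <- V + (h/6)(k1 + 2k2 + 2k3 + k4): V^x = 1.2508, V^y = -1.6428
step 3: k1 = (-0.276358, 0.956415), k2 = (-0.244295, 1.076390), k3 = (-0.247547, 1.073817), k4 = (-0.223953, 1.143630); V <- V + (h/6)(k1 + 2k2 + 2k3 + k4): V^x = 1.1684, V^y = -1.2872


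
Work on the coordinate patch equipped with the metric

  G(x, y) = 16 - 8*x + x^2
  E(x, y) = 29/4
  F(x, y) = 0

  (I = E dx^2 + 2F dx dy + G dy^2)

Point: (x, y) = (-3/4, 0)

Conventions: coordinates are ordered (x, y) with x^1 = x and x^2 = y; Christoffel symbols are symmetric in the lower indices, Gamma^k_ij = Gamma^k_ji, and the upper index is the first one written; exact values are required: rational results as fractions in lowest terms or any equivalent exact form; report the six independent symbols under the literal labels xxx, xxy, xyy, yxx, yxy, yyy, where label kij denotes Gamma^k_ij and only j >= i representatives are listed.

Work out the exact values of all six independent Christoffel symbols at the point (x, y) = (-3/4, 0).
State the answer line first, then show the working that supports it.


Answer: Gamma_xxx = 0, Gamma_xxy = 0, Gamma_xyy = 19/29, Gamma_yxx = 0, Gamma_yxy = -4/19, Gamma_yyy = 0

E = 29/4, F = 0, G = 361/16 at the point
E_x = 0, E_y = 0, F_x = 0, F_y = 0, G_x = -19/2, G_y = 0
EG - F^2 = 10469/64;  g^inv = (64/10469) * [[361/16, 0], [0, 29/4]]
first-kind symbols [ij,l] = (1/2)(d_i g_jl + d_j g_il - d_l g_ij): [xx,x] = E_x/2 = 0, [xx,y] = F_x - E_y/2 = 0, [xy,x] = E_y/2 = 0, [xy,y] = G_x/2 = -19/4, [yy,x] = F_y - G_x/2 = 19/4, [yy,y] = G_y/2 = 0
Gamma^x_ij = (G*[ij,x] - F*[ij,y])/(EG - F^2), Gamma^y_ij = (E*[ij,y] - F*[ij,x])/(EG - F^2)


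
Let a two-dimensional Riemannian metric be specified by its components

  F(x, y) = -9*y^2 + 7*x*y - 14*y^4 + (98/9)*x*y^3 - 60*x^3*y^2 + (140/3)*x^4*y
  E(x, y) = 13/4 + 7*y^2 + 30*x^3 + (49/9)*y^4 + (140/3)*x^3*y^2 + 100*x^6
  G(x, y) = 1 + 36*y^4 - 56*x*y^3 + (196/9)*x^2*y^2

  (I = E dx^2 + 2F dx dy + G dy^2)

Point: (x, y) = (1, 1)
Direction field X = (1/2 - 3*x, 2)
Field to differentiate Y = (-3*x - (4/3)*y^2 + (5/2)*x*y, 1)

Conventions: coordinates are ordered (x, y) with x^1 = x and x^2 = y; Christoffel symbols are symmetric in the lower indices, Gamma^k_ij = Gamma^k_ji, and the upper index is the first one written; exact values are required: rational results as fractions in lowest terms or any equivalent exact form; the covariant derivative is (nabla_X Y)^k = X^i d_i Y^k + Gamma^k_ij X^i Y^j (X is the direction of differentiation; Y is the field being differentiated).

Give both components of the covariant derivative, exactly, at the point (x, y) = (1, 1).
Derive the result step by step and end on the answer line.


E = 6925/36, F = -166/9, G = 25/9 at the point
E_x = 830, E_y = 1162/9, F_x = 221/9, F_y = -323/3, G_x = -112/9, G_y = 176/9
EG - F^2 = 6989/36;  g^inv = (36/6989) * [[25/9, 166/9], [166/9, 6925/36]]
first-kind symbols [ij,l] = (1/2)(d_i g_jl + d_j g_il - d_l g_ij): [xx,x] = E_x/2 = 415, [xx,y] = F_x - E_y/2 = -40, [xy,x] = E_y/2 = 581/9, [xy,y] = G_x/2 = -56/9, [yy,x] = F_y - G_x/2 = -913/9, [yy,y] = G_y/2 = 88/9
Gamma^x_ij = (G*[ij,x] - F*[ij,y])/(EG - F^2), Gamma^y_ij = (E*[ij,y] - F*[ij,x])/(EG - F^2)
Gamma_xxx = 14940/6989, Gamma_xxy = 2324/6989, Gamma_xyy = -3652/6989, Gamma_yxx = -1440/6989, Gamma_yxy = -224/6989, Gamma_yyy = 352/6989
X = (-5/2, 2), Y = (-11/6, 1) at the point

Answer: (nabla_X Y)^x = 212985/27956, (nabla_X Y)^y = -13544/20967


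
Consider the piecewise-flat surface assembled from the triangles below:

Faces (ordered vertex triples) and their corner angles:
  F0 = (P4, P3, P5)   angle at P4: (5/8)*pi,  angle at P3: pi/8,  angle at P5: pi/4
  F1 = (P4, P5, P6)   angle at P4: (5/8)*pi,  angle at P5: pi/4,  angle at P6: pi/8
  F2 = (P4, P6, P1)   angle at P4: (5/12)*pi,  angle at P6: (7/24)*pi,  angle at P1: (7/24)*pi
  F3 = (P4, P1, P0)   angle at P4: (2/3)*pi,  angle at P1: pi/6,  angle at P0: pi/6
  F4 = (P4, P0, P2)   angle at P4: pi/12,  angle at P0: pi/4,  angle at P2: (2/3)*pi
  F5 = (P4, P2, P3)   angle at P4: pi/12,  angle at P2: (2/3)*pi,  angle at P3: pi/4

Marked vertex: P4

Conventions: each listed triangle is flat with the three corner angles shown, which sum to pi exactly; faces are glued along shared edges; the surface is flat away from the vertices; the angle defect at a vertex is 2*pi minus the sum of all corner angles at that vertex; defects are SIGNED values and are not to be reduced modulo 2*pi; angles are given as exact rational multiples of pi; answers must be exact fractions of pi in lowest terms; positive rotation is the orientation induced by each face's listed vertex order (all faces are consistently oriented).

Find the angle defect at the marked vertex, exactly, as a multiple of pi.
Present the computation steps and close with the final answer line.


Sum of corner angles at P4: (5/2)*pi
defect = 2*pi - (5/2)*pi

Answer: defect(P4) = -pi/2


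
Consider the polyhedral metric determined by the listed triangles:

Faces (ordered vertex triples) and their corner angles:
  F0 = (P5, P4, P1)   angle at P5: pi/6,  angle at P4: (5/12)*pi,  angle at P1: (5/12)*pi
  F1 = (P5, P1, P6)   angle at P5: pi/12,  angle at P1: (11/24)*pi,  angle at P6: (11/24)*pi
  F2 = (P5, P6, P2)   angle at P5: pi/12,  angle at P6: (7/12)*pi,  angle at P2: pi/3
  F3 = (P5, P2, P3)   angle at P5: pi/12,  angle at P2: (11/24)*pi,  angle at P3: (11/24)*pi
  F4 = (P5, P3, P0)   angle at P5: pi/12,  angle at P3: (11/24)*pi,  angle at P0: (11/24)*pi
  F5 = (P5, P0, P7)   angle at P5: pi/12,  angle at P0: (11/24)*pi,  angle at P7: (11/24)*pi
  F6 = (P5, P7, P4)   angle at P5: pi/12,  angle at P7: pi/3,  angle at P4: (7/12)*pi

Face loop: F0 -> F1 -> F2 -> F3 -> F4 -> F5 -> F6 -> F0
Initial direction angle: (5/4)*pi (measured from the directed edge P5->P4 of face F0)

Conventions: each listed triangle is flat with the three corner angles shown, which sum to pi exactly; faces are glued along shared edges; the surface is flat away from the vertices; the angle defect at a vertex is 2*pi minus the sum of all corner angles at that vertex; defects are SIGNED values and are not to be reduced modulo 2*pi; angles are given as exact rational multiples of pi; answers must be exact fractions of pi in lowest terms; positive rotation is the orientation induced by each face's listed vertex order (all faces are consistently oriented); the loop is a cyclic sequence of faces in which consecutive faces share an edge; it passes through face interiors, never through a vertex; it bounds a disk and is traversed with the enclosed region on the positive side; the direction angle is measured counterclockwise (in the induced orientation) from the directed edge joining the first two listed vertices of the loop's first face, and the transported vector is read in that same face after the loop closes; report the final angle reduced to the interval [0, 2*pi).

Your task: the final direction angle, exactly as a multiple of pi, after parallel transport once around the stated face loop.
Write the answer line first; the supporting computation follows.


Answer: final direction angle = (7/12)*pi

enclosed vertex P5: corner angles sum to (2/3)*pi, defect = 2*pi - (2/3)*pi = (4/3)*pi
the final direction is the initial angle plus the enclosed defects, taken mod 2*pi in the induced orientation
final angle = (5/4)*pi + (4/3)*pi = (7/12)*pi (mod 2*pi)


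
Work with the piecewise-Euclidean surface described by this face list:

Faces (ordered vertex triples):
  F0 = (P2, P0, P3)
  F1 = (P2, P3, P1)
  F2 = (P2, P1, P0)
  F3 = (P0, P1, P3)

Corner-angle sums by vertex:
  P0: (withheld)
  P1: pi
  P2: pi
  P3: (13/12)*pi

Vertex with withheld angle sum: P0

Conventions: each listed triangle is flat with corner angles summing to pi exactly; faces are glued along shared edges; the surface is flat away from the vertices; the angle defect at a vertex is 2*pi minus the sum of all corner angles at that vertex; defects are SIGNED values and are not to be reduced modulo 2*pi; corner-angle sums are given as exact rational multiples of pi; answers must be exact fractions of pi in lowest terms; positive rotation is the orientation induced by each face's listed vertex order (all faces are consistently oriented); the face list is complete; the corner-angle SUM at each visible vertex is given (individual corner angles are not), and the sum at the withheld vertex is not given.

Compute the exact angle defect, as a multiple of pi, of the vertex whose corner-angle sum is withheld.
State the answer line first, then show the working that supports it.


Answer: defect(P0) = (13/12)*pi

V = 4, E = 6, F = 4; chi = V - E + F = 2
Gauss-Bonnet: total defect = 2*pi*chi = 4*pi; visible defects sum to (35/12)*pi


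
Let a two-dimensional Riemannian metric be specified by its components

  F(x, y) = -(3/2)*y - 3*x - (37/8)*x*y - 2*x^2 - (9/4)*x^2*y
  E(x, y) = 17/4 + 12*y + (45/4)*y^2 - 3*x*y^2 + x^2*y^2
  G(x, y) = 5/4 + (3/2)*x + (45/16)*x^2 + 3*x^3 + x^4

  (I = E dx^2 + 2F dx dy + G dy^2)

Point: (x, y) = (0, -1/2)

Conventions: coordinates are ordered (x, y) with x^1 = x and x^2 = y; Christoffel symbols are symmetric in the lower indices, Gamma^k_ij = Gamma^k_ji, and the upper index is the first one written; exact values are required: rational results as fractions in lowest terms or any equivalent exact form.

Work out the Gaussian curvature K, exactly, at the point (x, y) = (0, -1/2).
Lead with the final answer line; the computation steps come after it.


Answer: K = -54140/2401

E = 17/16, F = 3/4, G = 5/4, EG - F^2 = 49/64 at the point
E_x = -3/4, E_y = 3/4, F_x = -11/16, F_y = -3/2, G_x = 3/2, G_y = 0
E_yy = 45/2, F_xy = -37/8, G_xx = 45/8
The intrinsic route: Brioschi's K = (det M1 - det M2)/(EG - F^2)^2.
M1 = [[-E_yy/2 + F_xy - G_xx/2, E_x/2, F_x - E_y/2], [F_y - G_x/2, E, F], [G_y/2, F, G]] = [[-299/16, -3/8, -17/16], [-9/4, 17/16, 3/4], [0, 3/4, 5/4]]; det M1 = -13895/1024
M2 = [[0, E_y/2, G_x/2], [E_y/2, E, F], [G_x/2, F, G]] = [[0, 3/8, 3/4], [3/8, 17/16, 3/4], [3/4, 3/4, 5/4]]; det M2 = -45/128
det M1 - det M2 = -13535/1024; K = -13535/1024 / (49/64)^2 = -54140/2401


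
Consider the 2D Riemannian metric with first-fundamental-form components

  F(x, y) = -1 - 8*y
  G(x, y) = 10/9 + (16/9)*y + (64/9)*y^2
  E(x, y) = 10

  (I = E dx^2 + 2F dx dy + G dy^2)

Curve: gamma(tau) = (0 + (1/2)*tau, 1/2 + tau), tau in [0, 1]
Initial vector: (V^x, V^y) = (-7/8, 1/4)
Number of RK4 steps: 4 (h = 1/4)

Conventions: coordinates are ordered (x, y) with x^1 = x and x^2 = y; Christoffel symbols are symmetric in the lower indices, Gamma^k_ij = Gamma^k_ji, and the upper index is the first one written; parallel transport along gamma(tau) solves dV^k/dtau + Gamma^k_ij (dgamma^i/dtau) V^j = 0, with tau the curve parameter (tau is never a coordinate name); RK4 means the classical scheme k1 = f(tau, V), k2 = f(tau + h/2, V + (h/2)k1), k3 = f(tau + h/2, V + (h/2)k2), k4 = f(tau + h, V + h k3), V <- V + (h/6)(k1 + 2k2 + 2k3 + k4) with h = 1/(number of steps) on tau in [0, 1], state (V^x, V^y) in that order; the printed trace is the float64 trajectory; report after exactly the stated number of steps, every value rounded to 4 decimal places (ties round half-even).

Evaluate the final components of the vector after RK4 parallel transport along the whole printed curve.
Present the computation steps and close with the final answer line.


gamma'(tau) = (1/2, 1); f(tau, V)^k = -Gamma^k_ij(gamma(tau)) gamma'^i(tau) V^j; h = 1/4; intermediate values shown to 6 dp
curve data and Christoffel symbols at the stage parameters:
  tau = 0.000000: gamma = (0.000000, 0.500000), gamma' = (0.500000, 1.000000); Gamma_xxx = 0.000000, Gamma_xxy = 0.000000, Gamma_xyy = -0.626087, Gamma_yxx = 0.000000, Gamma_yxy = 0.000000, Gamma_yyy = 0.347826
  tau = 0.125000: gamma = (0.062500, 0.625000), gamma' = (0.500000, 1.000000); Gamma_xxx = 0.000000, Gamma_xxy = 0.000000, Gamma_xyy = -0.571429, Gamma_yxx = 0.000000, Gamma_yxy = 0.000000, Gamma_yyy = 0.380952
  tau = 0.250000: gamma = (0.125000, 0.750000), gamma' = (0.500000, 1.000000); Gamma_xxx = 0.000000, Gamma_xxy = 0.000000, Gamma_xyy = -0.517986, Gamma_yxx = 0.000000, Gamma_yxy = 0.000000, Gamma_yyy = 0.402878
  tau = 0.375000: gamma = (0.187500, 0.875000), gamma' = (0.500000, 1.000000); Gamma_xxx = 0.000000, Gamma_xxy = 0.000000, Gamma_xyy = -0.467532, Gamma_yxx = 0.000000, Gamma_yxy = 0.000000, Gamma_yyy = 0.415584
  tau = 0.500000: gamma = (0.250000, 1.000000), gamma' = (0.500000, 1.000000); Gamma_xxx = 0.000000, Gamma_xxy = 0.000000, Gamma_xyy = -0.421053, Gamma_yxx = 0.000000, Gamma_yxy = 0.000000, Gamma_yyy = 0.421053
  tau = 0.625000: gamma = (0.312500, 1.125000), gamma' = (0.500000, 1.000000); Gamma_xxx = 0.000000, Gamma_xxy = 0.000000, Gamma_xyy = -0.378947, Gamma_yxx = 0.000000, Gamma_yxy = 0.000000, Gamma_yyy = 0.421053
  tau = 0.750000: gamma = (0.375000, 1.250000), gamma' = (0.500000, 1.000000); Gamma_xxx = 0.000000, Gamma_xxy = 0.000000, Gamma_xyy = -0.341232, Gamma_yxx = 0.000000, Gamma_yxy = 0.000000, Gamma_yyy = 0.417062
  tau = 0.875000: gamma = (0.437500, 1.375000), gamma' = (0.500000, 1.000000); Gamma_xxx = 0.000000, Gamma_xxy = 0.000000, Gamma_xyy = -0.307692, Gamma_yxx = 0.000000, Gamma_yxy = 0.000000, Gamma_yyy = 0.410256
  tau = 1.000000: gamma = (0.500000, 1.500000), gamma' = (0.500000, 1.000000); Gamma_xxx = 0.000000, Gamma_xxy = 0.000000, Gamma_xyy = -0.277992, Gamma_yxx = 0.000000, Gamma_yxy = 0.000000, Gamma_yyy = 0.401544
step 0: V^x = -0.8750, V^y = 0.2500
step 1: k1 = (0.156522, -0.086957), k2 = (0.136646, -0.091097), k3 = (0.136350, -0.090900), k4 = (0.117725, -0.091564); V <- V + (h/6)(k1 + 2k2 + 2k3 + k4): V^x = -0.8408, V^y = 0.2274
step 2: k1 = (0.117787, -0.091612), k2 = (0.100961, -0.089743), k3 = (0.101070, -0.089840), k4 = (0.086289, -0.086289); V <- V + (h/6)(k1 + 2k2 + 2k3 + k4): V^x = -0.8155, V^y = 0.2050
step 3: k1 = (0.086323, -0.086323), k2 = (0.073602, -0.081780), k3 = (0.073817, -0.082019), k4 = (0.062962, -0.076953); V <- V + (h/6)(k1 + 2k2 + 2k3 + k4): V^x = -0.7970, V^y = 0.1846
step 4: k1 = (0.062979, -0.076975), k2 = (0.053828, -0.071771), k3 = (0.054029, -0.072038), k4 = (0.046301, -0.066879); V <- V + (h/6)(k1 + 2k2 + 2k3 + k4): V^x = -0.7834, V^y = 0.1666

Answer: V^x = -0.7834, V^y = 0.1666


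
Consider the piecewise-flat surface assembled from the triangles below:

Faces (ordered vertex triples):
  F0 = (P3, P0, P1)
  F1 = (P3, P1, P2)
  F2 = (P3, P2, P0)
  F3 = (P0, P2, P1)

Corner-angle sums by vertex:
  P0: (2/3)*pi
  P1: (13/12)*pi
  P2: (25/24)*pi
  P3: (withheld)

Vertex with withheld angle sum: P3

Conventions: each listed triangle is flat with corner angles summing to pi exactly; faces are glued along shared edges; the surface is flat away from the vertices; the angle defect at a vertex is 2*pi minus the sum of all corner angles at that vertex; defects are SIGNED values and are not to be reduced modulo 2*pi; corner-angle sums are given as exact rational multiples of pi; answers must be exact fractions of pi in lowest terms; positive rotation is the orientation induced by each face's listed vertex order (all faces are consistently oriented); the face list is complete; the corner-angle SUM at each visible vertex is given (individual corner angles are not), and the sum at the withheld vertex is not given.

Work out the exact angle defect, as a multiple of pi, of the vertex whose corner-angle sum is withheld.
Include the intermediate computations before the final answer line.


V = 4, E = 6, F = 4; chi = V - E + F = 2
Gauss-Bonnet: total defect = 2*pi*chi = 4*pi; visible defects sum to (77/24)*pi

Answer: defect(P3) = (19/24)*pi


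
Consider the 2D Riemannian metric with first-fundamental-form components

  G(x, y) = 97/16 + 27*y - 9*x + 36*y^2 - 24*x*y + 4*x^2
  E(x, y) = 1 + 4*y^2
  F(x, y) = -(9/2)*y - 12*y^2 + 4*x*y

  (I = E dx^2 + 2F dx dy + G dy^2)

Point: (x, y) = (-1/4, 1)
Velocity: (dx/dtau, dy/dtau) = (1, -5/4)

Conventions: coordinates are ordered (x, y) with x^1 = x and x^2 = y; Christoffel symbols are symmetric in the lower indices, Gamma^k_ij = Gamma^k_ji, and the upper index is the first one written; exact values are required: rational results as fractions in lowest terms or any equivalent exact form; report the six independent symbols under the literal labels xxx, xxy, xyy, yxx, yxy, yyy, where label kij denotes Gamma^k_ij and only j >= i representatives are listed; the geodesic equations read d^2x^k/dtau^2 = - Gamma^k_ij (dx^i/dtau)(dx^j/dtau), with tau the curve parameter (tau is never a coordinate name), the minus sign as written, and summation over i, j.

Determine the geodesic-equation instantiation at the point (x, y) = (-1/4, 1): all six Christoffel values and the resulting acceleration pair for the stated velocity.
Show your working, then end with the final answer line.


E = 5, F = -35/2, G = 1241/16 at the point
E_x = 0, E_y = 8, F_x = 4, F_y = -59/2, G_x = -35, G_y = 105
EG - F^2 = 1305/16;  g^inv = (16/1305) * [[1241/16, 35/2], [35/2, 5]]
first-kind symbols [ij,l] = (1/2)(d_i g_jl + d_j g_il - d_l g_ij): [xx,x] = E_x/2 = 0, [xx,y] = F_x - E_y/2 = 0, [xy,x] = E_y/2 = 4, [xy,y] = G_x/2 = -35/2, [yy,x] = F_y - G_x/2 = -12, [yy,y] = G_y/2 = 105/2
Gamma^x_ij = (G*[ij,x] - F*[ij,y])/(EG - F^2), Gamma^y_ij = (E*[ij,y] - F*[ij,x])/(EG - F^2)
Gamma_xxx = 0, Gamma_xxy = 64/1305, Gamma_xyy = -64/435, Gamma_yxx = 0, Gamma_yxy = -56/261, Gamma_yyy = 56/87
d^2x/dtau^2 = -(Gamma_xxx*(1)^2 + 2*Gamma_xxy*(1)*(-5/4) + Gamma_xyy*(-5/4)^2) = 92/261
d^2y/dtau^2 = -(Gamma_yxx*(1)^2 + 2*Gamma_yxy*(1)*(-5/4) + Gamma_yyy*(-5/4)^2) = -805/522

Answer: Gamma_xxx = 0, Gamma_xxy = 64/1305, Gamma_xyy = -64/435, Gamma_yxx = 0, Gamma_yxy = -56/261, Gamma_yyy = 56/87; accelerations (d^2x/dtau^2, d^2y/dtau^2) = (92/261, -805/522)


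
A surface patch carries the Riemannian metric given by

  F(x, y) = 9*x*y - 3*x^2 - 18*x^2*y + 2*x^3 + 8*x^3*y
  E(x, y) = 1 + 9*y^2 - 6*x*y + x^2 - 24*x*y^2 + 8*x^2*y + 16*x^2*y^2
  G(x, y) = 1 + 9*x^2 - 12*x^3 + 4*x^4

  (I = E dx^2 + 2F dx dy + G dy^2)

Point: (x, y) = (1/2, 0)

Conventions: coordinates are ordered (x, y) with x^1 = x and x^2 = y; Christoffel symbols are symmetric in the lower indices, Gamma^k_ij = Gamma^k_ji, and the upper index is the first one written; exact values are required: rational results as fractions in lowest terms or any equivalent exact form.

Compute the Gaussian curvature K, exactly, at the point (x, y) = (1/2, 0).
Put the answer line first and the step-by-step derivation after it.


Answer: K = -16/81

E = 5/4, F = -1/2, G = 2, EG - F^2 = 9/4 at the point
E_x = 1, E_y = -1, F_x = -3/2, F_y = 1, G_x = 2, G_y = 0
E_yy = 2, F_xy = -3, G_xx = -6
Compute both Brioschi determinants and normalise by (EG - F^2)^2.
M1 = [[-E_yy/2 + F_xy - G_xx/2, E_x/2, F_x - E_y/2], [F_y - G_x/2, E, F], [G_y/2, F, G]] = [[-1, 1/2, -1], [0, 5/4, -1/2], [0, -1/2, 2]]; det M1 = -9/4
M2 = [[0, E_y/2, G_x/2], [E_y/2, E, F], [G_x/2, F, G]] = [[0, -1/2, 1], [-1/2, 5/4, -1/2], [1, -1/2, 2]]; det M2 = -5/4
det M1 - det M2 = -1; K = -1 / (9/4)^2 = -16/81


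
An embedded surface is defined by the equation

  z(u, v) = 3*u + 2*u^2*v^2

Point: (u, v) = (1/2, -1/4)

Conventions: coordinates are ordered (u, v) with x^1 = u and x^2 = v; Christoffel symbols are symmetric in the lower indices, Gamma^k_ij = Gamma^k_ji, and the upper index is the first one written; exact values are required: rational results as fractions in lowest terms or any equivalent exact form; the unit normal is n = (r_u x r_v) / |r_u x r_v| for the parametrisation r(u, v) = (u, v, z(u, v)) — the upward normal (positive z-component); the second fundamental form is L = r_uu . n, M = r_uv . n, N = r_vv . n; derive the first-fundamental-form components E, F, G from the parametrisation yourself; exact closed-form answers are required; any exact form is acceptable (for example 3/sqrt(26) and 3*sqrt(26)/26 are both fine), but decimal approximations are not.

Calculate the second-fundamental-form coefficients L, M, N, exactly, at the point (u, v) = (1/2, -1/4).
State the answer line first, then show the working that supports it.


Answer: L = 2*sqrt(77)/231, M = -8*sqrt(77)/231, N = 8*sqrt(77)/231

z_u = 25/8, z_v = -1/4, z_uu = 1/4, z_uv = -1, z_vv = 1
E = 689/64, F = -25/32, G = 17/16; answer radicand W^2 = 693/64
unnormalised second-form numerators: l = 1/4, m = -1, n = 1; L = l/sqrt(693/64), and similarly M = m/sqrt(W^2), N = n/sqrt(W^2)


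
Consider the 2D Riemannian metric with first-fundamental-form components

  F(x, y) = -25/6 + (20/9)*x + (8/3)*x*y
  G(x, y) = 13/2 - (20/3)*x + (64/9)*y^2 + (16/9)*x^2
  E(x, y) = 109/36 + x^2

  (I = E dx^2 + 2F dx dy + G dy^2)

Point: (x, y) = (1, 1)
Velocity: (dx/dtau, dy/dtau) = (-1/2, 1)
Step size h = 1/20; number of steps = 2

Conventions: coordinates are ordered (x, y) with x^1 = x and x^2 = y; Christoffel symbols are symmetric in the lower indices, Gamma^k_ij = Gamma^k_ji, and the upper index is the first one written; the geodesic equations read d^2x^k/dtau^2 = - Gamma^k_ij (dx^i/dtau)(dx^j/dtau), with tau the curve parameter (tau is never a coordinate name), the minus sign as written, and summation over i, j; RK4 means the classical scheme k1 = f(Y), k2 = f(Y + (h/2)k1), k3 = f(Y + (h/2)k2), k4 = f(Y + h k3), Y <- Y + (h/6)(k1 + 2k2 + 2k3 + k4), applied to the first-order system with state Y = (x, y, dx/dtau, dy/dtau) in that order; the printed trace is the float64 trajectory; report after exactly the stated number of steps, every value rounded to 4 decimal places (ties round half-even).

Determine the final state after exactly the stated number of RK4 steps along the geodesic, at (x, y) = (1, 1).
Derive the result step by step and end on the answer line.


f(Y) = (dx/dtau, dy/dtau, -Gamma^x_ij Y'^i Y'^j, -Gamma^y_ij Y'^i Y'^j) with the Gammas evaluated at the stage position; h = 0.050000; intermediate values shown to 6 dp
step 0: x = 1.0000, y = 1.0000, dx/dtau = -0.5000, dy/dtau = 1.0000
step 1:
  k1: at (x, y) = (1.000000, 1.000000), (dx/dtau, dy/dtau) = (-0.500000, 1.000000); Gamma_xxx = 0.149998, Gamma_xxy = 0.032461, Gamma_xyy = 0.915682, Gamma_yxx = 0.548089, Gamma_yxy = -0.181032, Gamma_yyy = 0.739466; k1 = (-0.500000, 1.000000, -0.920721, -1.057520)
  k2: at (x, y) = (0.987500, 1.025000), (dx/dtau, dy/dtau) = (-0.523018, 0.973562); Gamma_xxx = 0.150205, Gamma_xxy = 0.031874, Gamma_xyy = 0.920206, Gamma_yxx = 0.531319, Gamma_yxy = -0.175516, Gamma_yyy = 0.725761; k2 = (-0.523018, 0.973562, -0.880820, -1.011976)
  k3: at (x, y) = (0.986925, 1.024339), (dx/dtau, dy/dtau) = (-0.522021, 0.974701); Gamma_xxx = 0.150659, Gamma_xxy = 0.031724, Gamma_xyy = 0.921081, Gamma_yxx = 0.531621, Gamma_yxy = -0.175751, Gamma_yyy = 0.726262; k3 = (-0.522021, 0.974701, -0.883837, -1.013697)
  k4: at (x, y) = (0.973899, 1.048735), (dx/dtau, dy/dtau) = (-0.544192, 0.949315); Gamma_xxx = 0.151337, Gamma_xxy = 0.030963, Gamma_xyy = 0.926600, Gamma_yxx = 0.516016, Gamma_yxy = -0.170714, Gamma_yyy = 0.713576; k4 = (-0.544192, 0.949315, -0.847878, -0.972275)
  Y <- Y + (h/6)(k1 + 2k2 + 2k3 + k4): x = 0.9739, y = 1.0487, dx/dtau = -0.5441, dy/dtau = 0.9493
step 2:
  k1: at (x, y) = (0.973881, 1.048715), (dx/dtau, dy/dtau) = (-0.544149, 0.949324); Gamma_xxx = 0.151351, Gamma_xxy = 0.030958, Gamma_xyy = 0.926627, Gamma_yxx = 0.516024, Gamma_yxy = -0.170721, Gamma_yyy = 0.713590; k1 = (-0.544149, 0.949324, -0.847921, -0.972273)
  k2: at (x, y) = (0.960277, 1.072448), (dx/dtau, dy/dtau) = (-0.565347, 0.925017); Gamma_xxx = 0.152514, Gamma_xxy = 0.030015, Gamma_xyy = 0.933202, Gamma_yxx = 0.501523, Gamma_yxy = -0.166150, Gamma_yyy = 0.701916; k2 = (-0.565347, 0.925017, -0.815854, -0.934672)
  k3: at (x, y) = (0.959747, 1.071841), (dx/dtau, dy/dtau) = (-0.564546, 0.925957); Gamma_xxx = 0.152913, Gamma_xxy = 0.029879, Gamma_xyy = 0.933999, Gamma_yxx = 0.501778, Gamma_yxy = -0.166349, Gamma_yyy = 0.702357; k3 = (-0.564546, 0.925957, -0.818304, -0.936037)
  k4: at (x, y) = (0.945654, 1.095013), (dx/dtau, dy/dtau) = (-0.585064, 0.902522); Gamma_xxx = 0.154455, Gamma_xxy = 0.028782, Gamma_xyy = 0.941475, Gamma_yxx = 0.488239, Gamma_yxy = -0.162161, Gamma_yyy = 0.691558; k4 = (-0.585064, 0.902522, -0.789349, -0.901682)
  Y <- Y + (h/6)(k1 + 2k2 + 2k3 + k4): x = 0.9456, y = 1.0950, dx/dtau = -0.5850, dy/dtau = 0.9025

Answer: x = 0.9456, y = 1.0950, dx/dtau = -0.5850, dy/dtau = 0.9025


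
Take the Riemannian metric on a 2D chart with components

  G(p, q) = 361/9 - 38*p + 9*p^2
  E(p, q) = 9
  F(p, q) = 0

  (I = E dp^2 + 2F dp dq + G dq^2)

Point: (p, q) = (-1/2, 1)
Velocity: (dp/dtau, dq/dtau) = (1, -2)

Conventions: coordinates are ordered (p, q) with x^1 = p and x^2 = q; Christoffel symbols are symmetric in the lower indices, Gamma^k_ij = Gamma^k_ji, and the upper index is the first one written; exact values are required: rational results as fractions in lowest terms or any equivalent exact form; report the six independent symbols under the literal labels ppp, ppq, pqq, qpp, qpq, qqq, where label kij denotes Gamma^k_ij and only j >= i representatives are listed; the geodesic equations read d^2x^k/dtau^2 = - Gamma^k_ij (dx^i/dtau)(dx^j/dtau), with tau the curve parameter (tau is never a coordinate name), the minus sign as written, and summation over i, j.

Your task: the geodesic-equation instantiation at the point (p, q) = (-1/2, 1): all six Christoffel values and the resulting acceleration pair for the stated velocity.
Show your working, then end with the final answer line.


E = 9, F = 0, G = 2209/36 at the point
E_p = 0, E_q = 0, F_p = 0, F_q = 0, G_p = -47, G_q = 0
EG - F^2 = 2209/4;  g^inv = (4/2209) * [[2209/36, 0], [0, 9]]
first-kind symbols [ij,l] = (1/2)(d_i g_jl + d_j g_il - d_l g_ij): [pp,p] = E_p/2 = 0, [pp,q] = F_p - E_q/2 = 0, [pq,p] = E_q/2 = 0, [pq,q] = G_p/2 = -47/2, [qq,p] = F_q - G_p/2 = 47/2, [qq,q] = G_q/2 = 0
Gamma^p_ij = (G*[ij,p] - F*[ij,q])/(EG - F^2), Gamma^q_ij = (E*[ij,q] - F*[ij,p])/(EG - F^2)
Gamma_ppp = 0, Gamma_ppq = 0, Gamma_pqq = 47/18, Gamma_qpp = 0, Gamma_qpq = -18/47, Gamma_qqq = 0
d^2p/dtau^2 = -(Gamma_ppp*(1)^2 + 2*Gamma_ppq*(1)*(-2) + Gamma_pqq*(-2)^2) = -94/9
d^2q/dtau^2 = -(Gamma_qpp*(1)^2 + 2*Gamma_qpq*(1)*(-2) + Gamma_qqq*(-2)^2) = -72/47

Answer: Gamma_ppp = 0, Gamma_ppq = 0, Gamma_pqq = 47/18, Gamma_qpp = 0, Gamma_qpq = -18/47, Gamma_qqq = 0; accelerations (d^2p/dtau^2, d^2q/dtau^2) = (-94/9, -72/47)


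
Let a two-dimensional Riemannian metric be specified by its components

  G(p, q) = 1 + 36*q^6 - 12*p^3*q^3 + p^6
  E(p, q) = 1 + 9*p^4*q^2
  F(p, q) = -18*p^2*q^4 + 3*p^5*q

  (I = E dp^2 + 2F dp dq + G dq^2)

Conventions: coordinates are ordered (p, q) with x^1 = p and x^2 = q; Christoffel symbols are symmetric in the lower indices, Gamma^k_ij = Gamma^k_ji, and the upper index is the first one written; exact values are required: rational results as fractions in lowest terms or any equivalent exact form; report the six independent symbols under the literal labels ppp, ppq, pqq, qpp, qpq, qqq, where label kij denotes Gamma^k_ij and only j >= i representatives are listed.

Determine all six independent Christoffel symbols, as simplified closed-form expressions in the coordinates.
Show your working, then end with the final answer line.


E = 1 + 9*p^4*q^2; F = -18*p^2*q^4 + 3*p^5*q; G = 1 + 36*q^6 - 12*p^3*q^3 + p^6
Gamma^k_ij = (1/2) g^{kl} (d_i g_jl + d_j g_il - d_l g_ij), with g^inv = (1/(EG-F^2)) [[G, -F], [-F, E]]
first partials: E_p = 36*p^3*q^2, E_q = 18*p^4*q, F_p = -36*p*q^4 + 15*p^4*q, F_q = -72*p^2*q^3 + 3*p^5, G_p = -36*p^2*q^3 + 6*p^5, G_q = 216*q^5 - 36*p^3*q^2
D = EG - F^2 = 1 + 36*q^6 - 12*p^3*q^3 + 9*p^4*q^2 + p^6
expanded: Gamma^p_pp = (G E_p - 2F F_p + F E_q)/(2D), Gamma^p_pq = (G E_q - F G_p)/(2D), Gamma^p_qq = (2G F_q - G G_p - F G_q)/(2D), Gamma^q_pp = (2E F_p - E E_q - F E_p)/(2D), Gamma^q_pq = (E G_p - F E_q)/(2D), Gamma^q_qq = (E G_q - 2F F_q + F G_p)/(2D); substitute and cancel common factors

Answer: Gamma_ppp = 18*p^3*q^2/(p^6 + 9*p^4*q^2 - 12*p^3*q^3 + 36*q^6 + 1), Gamma_ppq = 9*p^4*q/(p^6 + 9*p^4*q^2 - 12*p^3*q^3 + 36*q^6 + 1), Gamma_pqq = -54*p^2*q^3/(p^6 + 9*p^4*q^2 - 12*p^3*q^3 + 36*q^6 + 1), Gamma_qpp = (6*p^4*q - 36*p*q^4)/(p^6 + 9*p^4*q^2 - 12*p^3*q^3 + 36*q^6 + 1), Gamma_qpq = (3*p^5 - 18*p^2*q^3)/(p^6 + 9*p^4*q^2 - 12*p^3*q^3 + 36*q^6 + 1), Gamma_qqq = (-18*p^3*q^2 + 108*q^5)/(p^6 + 9*p^4*q^2 - 12*p^3*q^3 + 36*q^6 + 1)


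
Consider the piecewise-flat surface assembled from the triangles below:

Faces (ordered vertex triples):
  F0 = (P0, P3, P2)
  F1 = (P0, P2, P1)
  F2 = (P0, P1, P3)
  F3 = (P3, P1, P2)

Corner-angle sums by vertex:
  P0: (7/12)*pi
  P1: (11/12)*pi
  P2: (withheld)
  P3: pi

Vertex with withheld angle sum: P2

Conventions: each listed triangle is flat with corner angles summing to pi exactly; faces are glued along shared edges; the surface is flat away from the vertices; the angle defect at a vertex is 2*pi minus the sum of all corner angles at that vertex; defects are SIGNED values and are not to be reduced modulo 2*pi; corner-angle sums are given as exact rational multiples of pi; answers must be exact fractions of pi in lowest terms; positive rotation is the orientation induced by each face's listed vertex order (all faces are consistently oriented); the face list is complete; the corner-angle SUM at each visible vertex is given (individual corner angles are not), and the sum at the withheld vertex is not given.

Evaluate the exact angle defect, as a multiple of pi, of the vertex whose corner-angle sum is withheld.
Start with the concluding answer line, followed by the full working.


Answer: defect(P2) = pi/2

V = 4, E = 6, F = 4; chi = V - E + F = 2
Gauss-Bonnet: total defect = 2*pi*chi = 4*pi; visible defects sum to (7/2)*pi


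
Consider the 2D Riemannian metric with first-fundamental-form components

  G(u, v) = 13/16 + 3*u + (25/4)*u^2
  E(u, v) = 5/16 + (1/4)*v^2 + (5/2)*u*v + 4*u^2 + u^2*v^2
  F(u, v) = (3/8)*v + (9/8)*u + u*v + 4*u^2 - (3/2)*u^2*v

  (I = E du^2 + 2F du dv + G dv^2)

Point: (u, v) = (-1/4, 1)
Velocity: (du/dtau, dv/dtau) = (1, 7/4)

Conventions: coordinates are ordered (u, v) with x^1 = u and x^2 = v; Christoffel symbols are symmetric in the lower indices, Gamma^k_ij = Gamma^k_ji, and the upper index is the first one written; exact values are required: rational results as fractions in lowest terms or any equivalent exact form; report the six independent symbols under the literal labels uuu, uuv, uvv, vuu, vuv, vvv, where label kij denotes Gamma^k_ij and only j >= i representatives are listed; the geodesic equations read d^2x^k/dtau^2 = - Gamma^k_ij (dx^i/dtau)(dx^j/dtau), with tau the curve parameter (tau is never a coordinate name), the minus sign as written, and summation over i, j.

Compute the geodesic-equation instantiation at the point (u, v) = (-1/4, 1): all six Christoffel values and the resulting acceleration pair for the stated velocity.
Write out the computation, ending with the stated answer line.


E = 1/4, F = 0, G = 29/64 at the point
E_u = 0, E_v = 0, F_u = 7/8, F_v = 1/32, G_u = -1/8, G_v = 0
EG - F^2 = 29/256;  g^inv = (256/29) * [[29/64, 0], [0, 1/4]]
first-kind symbols [ij,l] = (1/2)(d_i g_jl + d_j g_il - d_l g_ij): [uu,u] = E_u/2 = 0, [uu,v] = F_u - E_v/2 = 7/8, [uv,u] = E_v/2 = 0, [uv,v] = G_u/2 = -1/16, [vv,u] = F_v - G_u/2 = 3/32, [vv,v] = G_v/2 = 0
Gamma^u_ij = (G*[ij,u] - F*[ij,v])/(EG - F^2), Gamma^v_ij = (E*[ij,v] - F*[ij,u])/(EG - F^2)
Gamma_uuu = 0, Gamma_uuv = 0, Gamma_uvv = 3/8, Gamma_vuu = 56/29, Gamma_vuv = -4/29, Gamma_vvv = 0
d^2u/dtau^2 = -(Gamma_uuu*(1)^2 + 2*Gamma_uuv*(1)*(7/4) + Gamma_uvv*(7/4)^2) = -147/128
d^2v/dtau^2 = -(Gamma_vuu*(1)^2 + 2*Gamma_vuv*(1)*(7/4) + Gamma_vvv*(7/4)^2) = -42/29

Answer: Gamma_uuu = 0, Gamma_uuv = 0, Gamma_uvv = 3/8, Gamma_vuu = 56/29, Gamma_vuv = -4/29, Gamma_vvv = 0; accelerations (d^2u/dtau^2, d^2v/dtau^2) = (-147/128, -42/29)


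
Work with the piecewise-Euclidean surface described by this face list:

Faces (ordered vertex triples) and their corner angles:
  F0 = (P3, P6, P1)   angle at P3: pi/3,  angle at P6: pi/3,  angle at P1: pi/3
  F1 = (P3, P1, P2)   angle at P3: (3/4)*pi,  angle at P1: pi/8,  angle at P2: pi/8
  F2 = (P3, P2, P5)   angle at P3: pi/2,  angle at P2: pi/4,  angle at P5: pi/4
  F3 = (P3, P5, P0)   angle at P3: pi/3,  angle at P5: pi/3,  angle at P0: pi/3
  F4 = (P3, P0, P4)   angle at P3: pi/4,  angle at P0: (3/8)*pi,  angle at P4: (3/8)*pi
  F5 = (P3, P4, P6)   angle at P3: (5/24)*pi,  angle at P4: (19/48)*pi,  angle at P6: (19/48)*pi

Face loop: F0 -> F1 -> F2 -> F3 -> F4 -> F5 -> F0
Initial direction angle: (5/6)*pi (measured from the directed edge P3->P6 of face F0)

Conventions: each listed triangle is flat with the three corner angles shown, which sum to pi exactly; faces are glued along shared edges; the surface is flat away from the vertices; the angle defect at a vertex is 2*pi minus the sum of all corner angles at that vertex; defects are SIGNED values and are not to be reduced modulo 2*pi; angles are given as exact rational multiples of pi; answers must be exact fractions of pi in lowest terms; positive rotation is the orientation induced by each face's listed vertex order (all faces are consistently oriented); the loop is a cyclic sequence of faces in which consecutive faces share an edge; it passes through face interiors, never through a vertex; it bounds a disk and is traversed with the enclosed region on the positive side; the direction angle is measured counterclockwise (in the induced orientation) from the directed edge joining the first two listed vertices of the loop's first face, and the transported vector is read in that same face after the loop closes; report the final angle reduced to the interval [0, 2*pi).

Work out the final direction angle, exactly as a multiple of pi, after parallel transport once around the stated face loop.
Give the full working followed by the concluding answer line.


enclosed vertex P3: corner angles sum to (19/8)*pi, defect = 2*pi - (19/8)*pi = (-3/8)*pi
holonomy = initial angle + sum of enclosed defects (mod 2*pi), positive in the induced orientation
final angle = (5/6)*pi - (3/8)*pi = (11/24)*pi (mod 2*pi)

Answer: final direction angle = (11/24)*pi
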